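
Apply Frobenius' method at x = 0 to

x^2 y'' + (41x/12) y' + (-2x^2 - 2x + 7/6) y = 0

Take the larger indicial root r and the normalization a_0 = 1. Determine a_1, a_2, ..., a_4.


Write in Frobenius form y'' + (p(x)/x) y' + (q(x)/x^2) y = 0:
  p(x) = 41/12,  q(x) = -2x^2 - 2x + 7/6.
Indicial equation: r(r-1) + (41/12) r + (7/6) = 0 -> roots r_1 = -2/3, r_2 = -7/4.
Take r = r_1 = -2/3. Let y(x) = x^r sum_{n>=0} a_n x^n with a_0 = 1.
Substitute y = x^r sum a_n x^n and match x^{r+n}. The recurrence is
  D(n) a_n - 2 a_{n-1} - 2 a_{n-2} = 0,  where D(n) = (r+n)(r+n-1) + (41/12)(r+n) + (7/6).
  a_n = [2 a_{n-1} + 2 a_{n-2}] / D(n).
Since the indicial polynomial factors as (r - r_1)(r - r_2), D(n) = (r_1 + n - r_1)(r_1 + n - r_2) = n(n + 13/12).
Evaluating step by step (a_0 = 1):
  n = 1: D(1) = 1(1 + 13/12) = 25/12; numerator = 2(1) = 2; a_1 = (2)/(25/12) = 24/25
  n = 2: D(2) = 2(2 + 13/12) = 37/6; numerator = 2(24/25) + 2(1) = 98/25; a_2 = (98/25)/(37/6) = 588/925
  n = 3: D(3) = 3(3 + 13/12) = 49/4; numerator = 2(588/925) + 2(24/25) = 2952/925; a_3 = (2952/925)/(49/4) = 11808/45325
  n = 4: D(4) = 4(4 + 13/12) = 61/3; numerator = 2(11808/45325) + 2(588/925) = 16248/9065; a_4 = (16248/9065)/(61/3) = 48744/552965

r = -2/3; a_0 = 1; a_1 = 24/25; a_2 = 588/925; a_3 = 11808/45325; a_4 = 48744/552965


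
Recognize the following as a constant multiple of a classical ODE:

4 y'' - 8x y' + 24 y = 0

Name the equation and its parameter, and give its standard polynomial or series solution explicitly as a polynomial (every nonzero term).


All three coefficients share the factor 4; dividing through by 4 gives  y'' - 2x y' + 6 y = 0.
This matches the Hermite equation y'' - 2x y' + 2n y = 0 with 2n = 6, so n = 3; the polynomial solution is H_3(x).
With y = sum_k a_k x^k, matching x^k gives (k+2)(k+1) a_{k+2} = 2(k - n) a_k = 2(k - 3) a_k. The right side vanishes at k = 3, so the series with the parity of 3 terminates at degree 3.
Standard normalization: leading coefficient of H_n is 2^n, so a_3 = 2^3 = 8. Work downward with a_k = (k+1)(k+2) a_{k+2} / (2(k - n)):
  a_1 = (2)(3)(8) / (2(1 - 3)) = 48/(-4) = -12
Hence H_3(x) = 8 x^3 - 12 x.

H_3(x); series = 8 x^3 - 12 x


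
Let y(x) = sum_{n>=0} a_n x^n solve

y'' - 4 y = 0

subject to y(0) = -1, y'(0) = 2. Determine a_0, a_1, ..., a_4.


Ansatz: y(x) = sum_{n>=0} a_n x^n, so y'(x) = sum_{n>=1} n a_n x^(n-1) and y''(x) = sum_{n>=2} n(n-1) a_n x^(n-2).
Substitute into P(x) y'' + Q(x) y' + R(x) y = 0 with P(x) = 1, Q(x) = 0, R(x) = -4, and match powers of x.
Initial conditions: a_0 = -1, a_1 = 2.
Setting the coefficient of each power of x to zero and solving order by order (substituting the coefficients already found):
  x^0: 2 a_2 - 4 a_0 = 0  ->  2 a_2 = 4 a_0 = -4  ->  a_2 = -2
  x^1: 6 a_3 - 4 a_1 = 0  ->  6 a_3 = 4 a_1 = 8  ->  a_3 = 4/3
  x^2: 12 a_4 - 4 a_2 = 0  ->  12 a_4 = 4 a_2 = -8  ->  a_4 = -2/3
Truncated series: y(x) = -1 + 2 x - 2 x^2 + (4/3) x^3 - (2/3) x^4 + O(x^5).

a_0 = -1; a_1 = 2; a_2 = -2; a_3 = 4/3; a_4 = -2/3


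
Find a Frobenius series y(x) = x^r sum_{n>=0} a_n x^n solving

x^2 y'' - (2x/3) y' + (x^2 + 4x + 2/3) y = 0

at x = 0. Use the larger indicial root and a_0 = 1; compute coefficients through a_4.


Write in Frobenius form y'' + (p(x)/x) y' + (q(x)/x^2) y = 0:
  p(x) = -2/3,  q(x) = x^2 + 4x + 2/3.
Indicial equation: r(r-1) + (-2/3) r + (2/3) = 0 -> roots r_1 = 1, r_2 = 2/3.
Take r = r_1 = 1. Let y(x) = x^r sum_{n>=0} a_n x^n with a_0 = 1.
Substitute y = x^r sum a_n x^n and match x^{r+n}. The recurrence is
  D(n) a_n + 4 a_{n-1} + 1 a_{n-2} = 0,  where D(n) = (r+n)(r+n-1) + (-2/3)(r+n) + (2/3).
  a_n = [-4 a_{n-1} - 1 a_{n-2}] / D(n).
Since the indicial polynomial factors as (r - r_1)(r - r_2), D(n) = (r_1 + n - r_1)(r_1 + n - r_2) = n(n + 1/3).
Evaluating step by step (a_0 = 1):
  n = 1: D(1) = 1(1 + 1/3) = 4/3; numerator = -4(1) = -4; a_1 = (-4)/(4/3) = -3
  n = 2: D(2) = 2(2 + 1/3) = 14/3; numerator = -4(-3) - 1(1) = 11; a_2 = (11)/(14/3) = 33/14
  n = 3: D(3) = 3(3 + 1/3) = 10; numerator = -4(33/14) - 1(-3) = -45/7; a_3 = (-45/7)/(10) = -9/14
  n = 4: D(4) = 4(4 + 1/3) = 52/3; numerator = -4(-9/14) - 1(33/14) = 3/14; a_4 = (3/14)/(52/3) = 9/728

r = 1; a_0 = 1; a_1 = -3; a_2 = 33/14; a_3 = -9/14; a_4 = 9/728


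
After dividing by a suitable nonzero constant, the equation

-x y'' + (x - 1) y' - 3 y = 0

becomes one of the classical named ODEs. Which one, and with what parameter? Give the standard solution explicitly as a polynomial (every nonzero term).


All three coefficients share the factor -1; dividing through by -1 gives  x y'' + (1 - x) y' + 3 y = 0.
This matches the Laguerre equation x y'' + (1 - x) y' + n y = 0 with n = 3; the polynomial solution is L_3(x).
With y = sum_k a_k x^k, matching x^k gives (k+1)k a_{k+1} + (k+1) a_{k+1} - k a_k + n a_k = 0, i.e. (k+1)^2 a_{k+1} = (k - n) a_k = (k - 3) a_k. The right side vanishes at k = 3, so the series terminates at degree 3.
Standard normalization L_n(0) = 1 gives a_0 = 1. Work upward with a_{k+1} = (k - 3) a_k / (k+1)^2:
  a_1 = (0 - 3)(1) / 1^2 = -3/1 = -3
  a_2 = (1 - 3)(-3) / 2^2 = 6/4 = 3/2
  a_3 = (2 - 3)(3/2) / 3^2 = (-3/2)/9 = -1/6
Hence L_3(x) = -x^3/6 + 3 x^2/2 - 3 x + 1.

L_3(x); series = -x^3/6 + 3 x^2/2 - 3 x + 1


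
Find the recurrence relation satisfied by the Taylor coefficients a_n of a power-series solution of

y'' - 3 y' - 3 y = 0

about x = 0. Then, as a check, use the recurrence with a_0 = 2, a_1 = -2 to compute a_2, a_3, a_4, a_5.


Substitute y = sum_n a_n x^n.
y''(x) has coefficient (n+2)(n+1) a_{n+2} at x^n;
-3 y'(x) has coefficient -3 (n+1) a_{n+1} at x^n;
-3 y(x) has coefficient -3 a_n at x^n.
Matching x^n: (n+2)(n+1) a_{n+2} - 3 (n+1) a_{n+1} - 3 a_n = 0.
Thus a_{n+2} = [3 (n+1) a_{n+1} + 3 a_n] / ((n+1)(n+2)).

Check with a_0 = 2, a_1 = -2 (apply the recurrence for n = 0, 1, 2, 3): a_0 = 2, a_1 = -2, a_2 = 0, a_3 = -1, a_4 = -3/4, a_5 = -3/5.

a_(n+2) = [3 (n+1) a_(n+1) + 3 a_n] / ((n+1)(n+2)); check: a_0 = 2, a_1 = -2, a_2 = 0, a_3 = -1, a_4 = -3/4, a_5 = -3/5


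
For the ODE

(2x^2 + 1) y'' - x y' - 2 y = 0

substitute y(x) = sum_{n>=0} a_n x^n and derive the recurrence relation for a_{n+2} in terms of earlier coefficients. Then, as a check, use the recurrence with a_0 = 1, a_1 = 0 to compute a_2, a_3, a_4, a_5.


Substitute y = sum_n a_n x^n.
(1 + 2 x^2) y'' contributes (n+2)(n+1) a_{n+2} + 2 n(n-1) a_n at x^n.
-x y'(x) contributes -n a_n at x^n.
-2 y(x) contributes -2 a_n at x^n.
Matching x^n: (n+2)(n+1) a_{n+2} + (2 n(n-1) - n - 2) a_n = 0.
Thus a_{n+2} = (-2 n(n-1) + n + 2) / ((n+1)(n+2)) * a_n.

Check with a_0 = 1, a_1 = 0 (apply the recurrence for n = 0, 1, 2, 3): a_0 = 1, a_1 = 0, a_2 = 1, a_3 = 0, a_4 = 0, a_5 = 0.

a_(n+2) = (-2 n(n-1) + n + 2) / ((n+1)(n+2)) * a_n; check: a_0 = 1, a_1 = 0, a_2 = 1, a_3 = 0, a_4 = 0, a_5 = 0


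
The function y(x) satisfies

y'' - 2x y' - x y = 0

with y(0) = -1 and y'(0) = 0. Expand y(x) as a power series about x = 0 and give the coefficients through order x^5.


Ansatz: y(x) = sum_{n>=0} a_n x^n, so y'(x) = sum_{n>=1} n a_n x^(n-1) and y''(x) = sum_{n>=2} n(n-1) a_n x^(n-2).
Substitute into P(x) y'' + Q(x) y' + R(x) y = 0 with P(x) = 1, Q(x) = -2x, R(x) = -x, and match powers of x.
Initial conditions: a_0 = -1, a_1 = 0.
Setting the coefficient of each power of x to zero and solving order by order (substituting the coefficients already found):
  x^0: 2 a_2 = 0  ->  a_2 = 0
  x^1: 6 a_3 - 2 a_1 - a_0 = 0  ->  6 a_3 = 2 a_1 + a_0 = -1  ->  a_3 = -1/6
  x^2: 12 a_4 - 4 a_2 - a_1 = 0  ->  12 a_4 = 4 a_2 + a_1 = 0  ->  a_4 = 0
  x^3: 20 a_5 - 6 a_3 - a_2 = 0  ->  20 a_5 = 6 a_3 + a_2 = -1  ->  a_5 = -1/20
Truncated series: y(x) = -1 - (1/6) x^3 - (1/20) x^5 + O(x^6).

a_0 = -1; a_1 = 0; a_2 = 0; a_3 = -1/6; a_4 = 0; a_5 = -1/20


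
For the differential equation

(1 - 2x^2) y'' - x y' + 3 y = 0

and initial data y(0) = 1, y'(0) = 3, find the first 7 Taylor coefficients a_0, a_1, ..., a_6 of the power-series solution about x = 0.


Ansatz: y(x) = sum_{n>=0} a_n x^n, so y'(x) = sum_{n>=1} n a_n x^(n-1) and y''(x) = sum_{n>=2} n(n-1) a_n x^(n-2).
Substitute into P(x) y'' + Q(x) y' + R(x) y = 0 with P(x) = 1 - 2x^2, Q(x) = -x, R(x) = 3, and match powers of x.
Initial conditions: a_0 = 1, a_1 = 3.
Setting the coefficient of each power of x to zero and solving order by order (substituting the coefficients already found):
  x^0: 2 a_2 + 3 a_0 = 0  ->  2 a_2 = -3 a_0 = -3  ->  a_2 = -3/2
  x^1: 6 a_3 + 2 a_1 = 0  ->  6 a_3 = -2 a_1 = -6  ->  a_3 = -1
  x^2: 12 a_4 - 3 a_2 = 0  ->  12 a_4 = 3 a_2 = -9/2  ->  a_4 = -3/8
  x^3: 20 a_5 - 12 a_3 = 0  ->  20 a_5 = 12 a_3 = -12  ->  a_5 = -3/5
  x^4: 30 a_6 - 25 a_4 = 0  ->  30 a_6 = 25 a_4 = -75/8  ->  a_6 = -5/16
Truncated series: y(x) = 1 + 3 x - (3/2) x^2 - x^3 - (3/8) x^4 - (3/5) x^5 - (5/16) x^6 + O(x^7).

a_0 = 1; a_1 = 3; a_2 = -3/2; a_3 = -1; a_4 = -3/8; a_5 = -3/5; a_6 = -5/16


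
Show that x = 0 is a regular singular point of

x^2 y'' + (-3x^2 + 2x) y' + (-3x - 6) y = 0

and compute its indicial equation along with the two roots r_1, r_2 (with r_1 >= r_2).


Divide by x^2 to reach normal form y'' + P_1(x) y' + P_2(x) y = 0 with P_1(x) = -3 + 2/x and P_2(x) = -3/x - 6/x^2.
x = 0 is a singular point because the y'-coefficient -3 + 2/x has a pole at x = 0 and the y-coefficient -3/x - 6/x^2 has a pole at x = 0.
It is a regular singular point because x P_1(x) = p(x) = 2 - 3x and x^2 P_2(x) = q(x) = -3x - 6 are polynomials, hence analytic at x = 0.
p(0) = 2,  q(0) = -6.
Indicial equation: r(r-1) + p(0) r + q(0) = 0, i.e. r^2 + (p(0) - 1) r + q(0) = 0, i.e. r^2 + 1 r - 6 = 0.
Discriminant: (1)^2 - 4(-6) = 25, so r = (-1 ± 5)/2.
Solving: r_1 = 2, r_2 = -3.

indicial: r^2 + 1 r - 6 = 0; roots r_1 = 2, r_2 = -3


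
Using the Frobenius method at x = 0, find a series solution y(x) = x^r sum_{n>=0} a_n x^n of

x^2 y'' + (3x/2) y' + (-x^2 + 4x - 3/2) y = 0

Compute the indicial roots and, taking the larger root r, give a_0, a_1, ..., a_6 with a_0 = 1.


Write in Frobenius form y'' + (p(x)/x) y' + (q(x)/x^2) y = 0:
  p(x) = 3/2,  q(x) = -x^2 + 4x - 3/2.
Indicial equation: r(r-1) + (3/2) r + (-3/2) = 0 -> roots r_1 = 1, r_2 = -3/2.
Take r = r_1 = 1. Let y(x) = x^r sum_{n>=0} a_n x^n with a_0 = 1.
Substitute y = x^r sum a_n x^n and match x^{r+n}. The recurrence is
  D(n) a_n + 4 a_{n-1} - 1 a_{n-2} = 0,  where D(n) = (r+n)(r+n-1) + (3/2)(r+n) + (-3/2).
  a_n = [-4 a_{n-1} + 1 a_{n-2}] / D(n).
Since the indicial polynomial factors as (r - r_1)(r - r_2), D(n) = (r_1 + n - r_1)(r_1 + n - r_2) = n(n + 5/2).
Evaluating step by step (a_0 = 1):
  n = 1: D(1) = 1(1 + 5/2) = 7/2; numerator = -4(1) = -4; a_1 = (-4)/(7/2) = -8/7
  n = 2: D(2) = 2(2 + 5/2) = 9; numerator = -4(-8/7) + 1(1) = 39/7; a_2 = (39/7)/(9) = 13/21
  n = 3: D(3) = 3(3 + 5/2) = 33/2; numerator = -4(13/21) + 1(-8/7) = -76/21; a_3 = (-76/21)/(33/2) = -152/693
  n = 4: D(4) = 4(4 + 5/2) = 26; numerator = -4(-152/693) + 1(13/21) = 1037/693; a_4 = (1037/693)/(26) = 1037/18018
  n = 5: D(5) = 5(5 + 5/2) = 75/2; numerator = -4(1037/18018) + 1(-152/693) = -450/1001; a_5 = (-450/1001)/(75/2) = -12/1001
  n = 6: D(6) = 6(6 + 5/2) = 51; numerator = -4(-12/1001) + 1(1037/18018) = 1901/18018; a_6 = (1901/18018)/(51) = 1901/918918

r = 1; a_0 = 1; a_1 = -8/7; a_2 = 13/21; a_3 = -152/693; a_4 = 1037/18018; a_5 = -12/1001; a_6 = 1901/918918


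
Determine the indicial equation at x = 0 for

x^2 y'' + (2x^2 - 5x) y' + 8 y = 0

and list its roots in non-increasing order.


Divide by x^2 to reach normal form y'' + P_1(x) y' + P_2(x) y = 0 with P_1(x) = 2 - 5/x and P_2(x) = 8/x^2.
x = 0 is a singular point because the y'-coefficient 2 - 5/x has a pole at x = 0 and the y-coefficient 8/x^2 has a pole at x = 0.
It is a regular singular point because x P_1(x) = p(x) = 2x - 5 and x^2 P_2(x) = q(x) = 8 are polynomials, hence analytic at x = 0.
p(0) = -5,  q(0) = 8.
Indicial equation: r(r-1) + p(0) r + q(0) = 0, i.e. r^2 + (p(0) - 1) r + q(0) = 0, i.e. r^2 - 6 r + 8 = 0.
Discriminant: (-6)^2 - 4(8) = 4, so r = (6 ± 2)/2.
Solving: r_1 = 4, r_2 = 2.

indicial: r^2 - 6 r + 8 = 0; roots r_1 = 4, r_2 = 2


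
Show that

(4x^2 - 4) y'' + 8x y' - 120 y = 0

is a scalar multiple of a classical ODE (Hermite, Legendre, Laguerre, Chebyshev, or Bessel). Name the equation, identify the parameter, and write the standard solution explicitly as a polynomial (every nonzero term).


All three coefficients share the factor -4; dividing through by -4 gives  (1 - x^2) y'' - 2x y' + 30 y = 0.
This matches the Legendre equation (1 - x^2) y'' - 2x y' + n(n+1) y = 0 (note the -2x y' term) with n(n+1) = 30, so n = 5; the polynomial solution is P_5(x).
With y = sum_k a_k x^k, matching x^k gives (k+2)(k+1) a_{k+2} = [k(k+1) - n(n+1)] a_k = (k - 5)(k + 6) a_k. The right side vanishes at k = 5, so the series with the parity of 5 terminates at degree 5.
Standard normalization (P_n(1) = 1): leading coefficient (2n)!/(2^n (n!)^2) = 3628800/(32*14400) = 63/8, so a_5 = 63/8. Work downward with a_k = (k+1)(k+2) a_{k+2} / ((k - 5)(k + 6)):
  a_3 = (4)(5)(63/8) / ((3 - 5)(3 + 6)) = (315/2)/(-18) = -35/4
  a_1 = (2)(3)(-35/4) / ((1 - 5)(1 + 6)) = (-105/2)/(-28) = 15/8
Hence P_5(x) = 63 x^5/8 - 35 x^3/4 + 15 x/8.

P_5(x); series = 63 x^5/8 - 35 x^3/4 + 15 x/8


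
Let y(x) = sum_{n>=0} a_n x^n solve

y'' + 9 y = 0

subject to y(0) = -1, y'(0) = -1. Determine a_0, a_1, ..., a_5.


Ansatz: y(x) = sum_{n>=0} a_n x^n, so y'(x) = sum_{n>=1} n a_n x^(n-1) and y''(x) = sum_{n>=2} n(n-1) a_n x^(n-2).
Substitute into P(x) y'' + Q(x) y' + R(x) y = 0 with P(x) = 1, Q(x) = 0, R(x) = 9, and match powers of x.
Initial conditions: a_0 = -1, a_1 = -1.
Setting the coefficient of each power of x to zero and solving order by order (substituting the coefficients already found):
  x^0: 2 a_2 + 9 a_0 = 0  ->  2 a_2 = -9 a_0 = 9  ->  a_2 = 9/2
  x^1: 6 a_3 + 9 a_1 = 0  ->  6 a_3 = -9 a_1 = 9  ->  a_3 = 3/2
  x^2: 12 a_4 + 9 a_2 = 0  ->  12 a_4 = -9 a_2 = -81/2  ->  a_4 = -27/8
  x^3: 20 a_5 + 9 a_3 = 0  ->  20 a_5 = -9 a_3 = -27/2  ->  a_5 = -27/40
Truncated series: y(x) = -1 - x + (9/2) x^2 + (3/2) x^3 - (27/8) x^4 - (27/40) x^5 + O(x^6).

a_0 = -1; a_1 = -1; a_2 = 9/2; a_3 = 3/2; a_4 = -27/8; a_5 = -27/40


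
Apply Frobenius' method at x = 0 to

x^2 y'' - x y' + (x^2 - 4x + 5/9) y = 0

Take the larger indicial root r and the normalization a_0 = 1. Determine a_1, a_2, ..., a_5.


Write in Frobenius form y'' + (p(x)/x) y' + (q(x)/x^2) y = 0:
  p(x) = -1,  q(x) = x^2 - 4x + 5/9.
Indicial equation: r(r-1) + (-1) r + (5/9) = 0 -> roots r_1 = 5/3, r_2 = 1/3.
Take r = r_1 = 5/3. Let y(x) = x^r sum_{n>=0} a_n x^n with a_0 = 1.
Substitute y = x^r sum a_n x^n and match x^{r+n}. The recurrence is
  D(n) a_n - 4 a_{n-1} + 1 a_{n-2} = 0,  where D(n) = (r+n)(r+n-1) + (-1)(r+n) + (5/9).
  a_n = [4 a_{n-1} - 1 a_{n-2}] / D(n).
Since the indicial polynomial factors as (r - r_1)(r - r_2), D(n) = (r_1 + n - r_1)(r_1 + n - r_2) = n(n + 4/3).
Evaluating step by step (a_0 = 1):
  n = 1: D(1) = 1(1 + 4/3) = 7/3; numerator = 4(1) = 4; a_1 = (4)/(7/3) = 12/7
  n = 2: D(2) = 2(2 + 4/3) = 20/3; numerator = 4(12/7) - 1(1) = 41/7; a_2 = (41/7)/(20/3) = 123/140
  n = 3: D(3) = 3(3 + 4/3) = 13; numerator = 4(123/140) - 1(12/7) = 9/5; a_3 = (9/5)/(13) = 9/65
  n = 4: D(4) = 4(4 + 4/3) = 64/3; numerator = 4(9/65) - 1(123/140) = -591/1820; a_4 = (-591/1820)/(64/3) = -1773/116480
  n = 5: D(5) = 5(5 + 4/3) = 95/3; numerator = 4(-1773/116480) - 1(9/65) = -1161/5824; a_5 = (-1161/5824)/(95/3) = -3483/553280

r = 5/3; a_0 = 1; a_1 = 12/7; a_2 = 123/140; a_3 = 9/65; a_4 = -1773/116480; a_5 = -3483/553280


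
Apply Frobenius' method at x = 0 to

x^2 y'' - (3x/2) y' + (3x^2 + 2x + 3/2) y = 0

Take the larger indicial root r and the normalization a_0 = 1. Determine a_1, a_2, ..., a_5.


Write in Frobenius form y'' + (p(x)/x) y' + (q(x)/x^2) y = 0:
  p(x) = -3/2,  q(x) = 3x^2 + 2x + 3/2.
Indicial equation: r(r-1) + (-3/2) r + (3/2) = 0 -> roots r_1 = 3/2, r_2 = 1.
Take r = r_1 = 3/2. Let y(x) = x^r sum_{n>=0} a_n x^n with a_0 = 1.
Substitute y = x^r sum a_n x^n and match x^{r+n}. The recurrence is
  D(n) a_n + 2 a_{n-1} + 3 a_{n-2} = 0,  where D(n) = (r+n)(r+n-1) + (-3/2)(r+n) + (3/2).
  a_n = [-2 a_{n-1} - 3 a_{n-2}] / D(n).
Since the indicial polynomial factors as (r - r_1)(r - r_2), D(n) = (r_1 + n - r_1)(r_1 + n - r_2) = n(n + 1/2).
Evaluating step by step (a_0 = 1):
  n = 1: D(1) = 1(1 + 1/2) = 3/2; numerator = -2(1) = -2; a_1 = (-2)/(3/2) = -4/3
  n = 2: D(2) = 2(2 + 1/2) = 5; numerator = -2(-4/3) - 3(1) = -1/3; a_2 = (-1/3)/(5) = -1/15
  n = 3: D(3) = 3(3 + 1/2) = 21/2; numerator = -2(-1/15) - 3(-4/3) = 62/15; a_3 = (62/15)/(21/2) = 124/315
  n = 4: D(4) = 4(4 + 1/2) = 18; numerator = -2(124/315) - 3(-1/15) = -37/63; a_4 = (-37/63)/(18) = -37/1134
  n = 5: D(5) = 5(5 + 1/2) = 55/2; numerator = -2(-37/1134) - 3(124/315) = -3163/2835; a_5 = (-3163/2835)/(55/2) = -6326/155925

r = 3/2; a_0 = 1; a_1 = -4/3; a_2 = -1/15; a_3 = 124/315; a_4 = -37/1134; a_5 = -6326/155925


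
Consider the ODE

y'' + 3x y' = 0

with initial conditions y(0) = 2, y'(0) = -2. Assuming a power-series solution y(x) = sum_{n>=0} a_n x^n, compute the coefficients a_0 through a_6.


Ansatz: y(x) = sum_{n>=0} a_n x^n, so y'(x) = sum_{n>=1} n a_n x^(n-1) and y''(x) = sum_{n>=2} n(n-1) a_n x^(n-2).
Substitute into P(x) y'' + Q(x) y' + R(x) y = 0 with P(x) = 1, Q(x) = 3x, R(x) = 0, and match powers of x.
Initial conditions: a_0 = 2, a_1 = -2.
Setting the coefficient of each power of x to zero and solving order by order (substituting the coefficients already found):
  x^0: 2 a_2 = 0  ->  a_2 = 0
  x^1: 6 a_3 + 3 a_1 = 0  ->  6 a_3 = -3 a_1 = 6  ->  a_3 = 1
  x^2: 12 a_4 + 6 a_2 = 0  ->  12 a_4 = -6 a_2 = 0  ->  a_4 = 0
  x^3: 20 a_5 + 9 a_3 = 0  ->  20 a_5 = -9 a_3 = -9  ->  a_5 = -9/20
  x^4: 30 a_6 + 12 a_4 = 0  ->  30 a_6 = -12 a_4 = 0  ->  a_6 = 0
Truncated series: y(x) = 2 - 2 x + x^3 - (9/20) x^5 + O(x^7).

a_0 = 2; a_1 = -2; a_2 = 0; a_3 = 1; a_4 = 0; a_5 = -9/20; a_6 = 0


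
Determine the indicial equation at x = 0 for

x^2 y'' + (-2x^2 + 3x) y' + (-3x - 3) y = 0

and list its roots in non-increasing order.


Divide by x^2 to reach normal form y'' + P_1(x) y' + P_2(x) y = 0 with P_1(x) = -2 + 3/x and P_2(x) = -3/x - 3/x^2.
x = 0 is a singular point because the y'-coefficient -2 + 3/x has a pole at x = 0 and the y-coefficient -3/x - 3/x^2 has a pole at x = 0.
It is a regular singular point because x P_1(x) = p(x) = 3 - 2x and x^2 P_2(x) = q(x) = -3x - 3 are polynomials, hence analytic at x = 0.
p(0) = 3,  q(0) = -3.
Indicial equation: r(r-1) + p(0) r + q(0) = 0, i.e. r^2 + (p(0) - 1) r + q(0) = 0, i.e. r^2 + 2 r - 3 = 0.
Discriminant: (2)^2 - 4(-3) = 16, so r = (-2 ± 4)/2.
Solving: r_1 = 1, r_2 = -3.

indicial: r^2 + 2 r - 3 = 0; roots r_1 = 1, r_2 = -3


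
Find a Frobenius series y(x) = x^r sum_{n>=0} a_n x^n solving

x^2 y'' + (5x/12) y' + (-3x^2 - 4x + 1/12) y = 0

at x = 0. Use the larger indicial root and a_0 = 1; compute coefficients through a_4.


Write in Frobenius form y'' + (p(x)/x) y' + (q(x)/x^2) y = 0:
  p(x) = 5/12,  q(x) = -3x^2 - 4x + 1/12.
Indicial equation: r(r-1) + (5/12) r + (1/12) = 0 -> roots r_1 = 1/3, r_2 = 1/4.
Take r = r_1 = 1/3. Let y(x) = x^r sum_{n>=0} a_n x^n with a_0 = 1.
Substitute y = x^r sum a_n x^n and match x^{r+n}. The recurrence is
  D(n) a_n - 4 a_{n-1} - 3 a_{n-2} = 0,  where D(n) = (r+n)(r+n-1) + (5/12)(r+n) + (1/12).
  a_n = [4 a_{n-1} + 3 a_{n-2}] / D(n).
Since the indicial polynomial factors as (r - r_1)(r - r_2), D(n) = (r_1 + n - r_1)(r_1 + n - r_2) = n(n + 1/12).
Evaluating step by step (a_0 = 1):
  n = 1: D(1) = 1(1 + 1/12) = 13/12; numerator = 4(1) = 4; a_1 = (4)/(13/12) = 48/13
  n = 2: D(2) = 2(2 + 1/12) = 25/6; numerator = 4(48/13) + 3(1) = 231/13; a_2 = (231/13)/(25/6) = 1386/325
  n = 3: D(3) = 3(3 + 1/12) = 37/4; numerator = 4(1386/325) + 3(48/13) = 9144/325; a_3 = (9144/325)/(37/4) = 36576/12025
  n = 4: D(4) = 4(4 + 1/12) = 49/3; numerator = 4(36576/12025) + 3(1386/325) = 12006/481; a_4 = (12006/481)/(49/3) = 36018/23569

r = 1/3; a_0 = 1; a_1 = 48/13; a_2 = 1386/325; a_3 = 36576/12025; a_4 = 36018/23569


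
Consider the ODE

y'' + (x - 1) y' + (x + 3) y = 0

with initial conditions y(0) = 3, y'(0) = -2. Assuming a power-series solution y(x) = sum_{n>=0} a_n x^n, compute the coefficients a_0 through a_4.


Ansatz: y(x) = sum_{n>=0} a_n x^n, so y'(x) = sum_{n>=1} n a_n x^(n-1) and y''(x) = sum_{n>=2} n(n-1) a_n x^(n-2).
Substitute into P(x) y'' + Q(x) y' + R(x) y = 0 with P(x) = 1, Q(x) = x - 1, R(x) = x + 3, and match powers of x.
Initial conditions: a_0 = 3, a_1 = -2.
Setting the coefficient of each power of x to zero and solving order by order (substituting the coefficients already found):
  x^0: 2 a_2 - a_1 + 3 a_0 = 0  ->  2 a_2 = a_1 - 3 a_0 = -11  ->  a_2 = -11/2
  x^1: 6 a_3 - 2 a_2 + 4 a_1 + a_0 = 0  ->  6 a_3 = 2 a_2 - 4 a_1 - a_0 = -6  ->  a_3 = -1
  x^2: 12 a_4 - 3 a_3 + 5 a_2 + a_1 = 0  ->  12 a_4 = 3 a_3 - 5 a_2 - a_1 = 53/2  ->  a_4 = 53/24
Truncated series: y(x) = 3 - 2 x - (11/2) x^2 - x^3 + (53/24) x^4 + O(x^5).

a_0 = 3; a_1 = -2; a_2 = -11/2; a_3 = -1; a_4 = 53/24


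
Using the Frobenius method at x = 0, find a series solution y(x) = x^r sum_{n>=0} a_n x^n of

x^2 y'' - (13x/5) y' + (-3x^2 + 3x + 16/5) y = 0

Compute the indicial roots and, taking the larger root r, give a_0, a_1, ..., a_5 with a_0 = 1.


Write in Frobenius form y'' + (p(x)/x) y' + (q(x)/x^2) y = 0:
  p(x) = -13/5,  q(x) = -3x^2 + 3x + 16/5.
Indicial equation: r(r-1) + (-13/5) r + (16/5) = 0 -> roots r_1 = 2, r_2 = 8/5.
Take r = r_1 = 2. Let y(x) = x^r sum_{n>=0} a_n x^n with a_0 = 1.
Substitute y = x^r sum a_n x^n and match x^{r+n}. The recurrence is
  D(n) a_n + 3 a_{n-1} - 3 a_{n-2} = 0,  where D(n) = (r+n)(r+n-1) + (-13/5)(r+n) + (16/5).
  a_n = [-3 a_{n-1} + 3 a_{n-2}] / D(n).
Since the indicial polynomial factors as (r - r_1)(r - r_2), D(n) = (r_1 + n - r_1)(r_1 + n - r_2) = n(n + 2/5).
Evaluating step by step (a_0 = 1):
  n = 1: D(1) = 1(1 + 2/5) = 7/5; numerator = -3(1) = -3; a_1 = (-3)/(7/5) = -15/7
  n = 2: D(2) = 2(2 + 2/5) = 24/5; numerator = -3(-15/7) + 3(1) = 66/7; a_2 = (66/7)/(24/5) = 55/28
  n = 3: D(3) = 3(3 + 2/5) = 51/5; numerator = -3(55/28) + 3(-15/7) = -345/28; a_3 = (-345/28)/(51/5) = -575/476
  n = 4: D(4) = 4(4 + 2/5) = 88/5; numerator = -3(-575/476) + 3(55/28) = 2265/238; a_4 = (2265/238)/(88/5) = 11325/20944
  n = 5: D(5) = 5(5 + 2/5) = 27; numerator = -3(11325/20944) + 3(-575/476) = -109875/20944; a_5 = (-109875/20944)/(27) = -36625/188496

r = 2; a_0 = 1; a_1 = -15/7; a_2 = 55/28; a_3 = -575/476; a_4 = 11325/20944; a_5 = -36625/188496


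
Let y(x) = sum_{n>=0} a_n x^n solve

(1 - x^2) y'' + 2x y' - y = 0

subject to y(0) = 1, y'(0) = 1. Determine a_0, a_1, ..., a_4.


Ansatz: y(x) = sum_{n>=0} a_n x^n, so y'(x) = sum_{n>=1} n a_n x^(n-1) and y''(x) = sum_{n>=2} n(n-1) a_n x^(n-2).
Substitute into P(x) y'' + Q(x) y' + R(x) y = 0 with P(x) = 1 - x^2, Q(x) = 2x, R(x) = -1, and match powers of x.
Initial conditions: a_0 = 1, a_1 = 1.
Setting the coefficient of each power of x to zero and solving order by order (substituting the coefficients already found):
  x^0: 2 a_2 - a_0 = 0  ->  2 a_2 = a_0 = 1  ->  a_2 = 1/2
  x^1: 6 a_3 + a_1 = 0  ->  6 a_3 = -a_1 = -1  ->  a_3 = -1/6
  x^2: 12 a_4 + a_2 = 0  ->  12 a_4 = -a_2 = -1/2  ->  a_4 = -1/24
Truncated series: y(x) = 1 + x + (1/2) x^2 - (1/6) x^3 - (1/24) x^4 + O(x^5).

a_0 = 1; a_1 = 1; a_2 = 1/2; a_3 = -1/6; a_4 = -1/24


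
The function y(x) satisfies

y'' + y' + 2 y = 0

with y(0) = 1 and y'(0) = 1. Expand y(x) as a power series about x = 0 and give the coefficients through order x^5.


Ansatz: y(x) = sum_{n>=0} a_n x^n, so y'(x) = sum_{n>=1} n a_n x^(n-1) and y''(x) = sum_{n>=2} n(n-1) a_n x^(n-2).
Substitute into P(x) y'' + Q(x) y' + R(x) y = 0 with P(x) = 1, Q(x) = 1, R(x) = 2, and match powers of x.
Initial conditions: a_0 = 1, a_1 = 1.
Setting the coefficient of each power of x to zero and solving order by order (substituting the coefficients already found):
  x^0: 2 a_2 + a_1 + 2 a_0 = 0  ->  2 a_2 = -a_1 - 2 a_0 = -3  ->  a_2 = -3/2
  x^1: 6 a_3 + 2 a_2 + 2 a_1 = 0  ->  6 a_3 = -2 a_2 - 2 a_1 = 1  ->  a_3 = 1/6
  x^2: 12 a_4 + 3 a_3 + 2 a_2 = 0  ->  12 a_4 = -3 a_3 - 2 a_2 = 5/2  ->  a_4 = 5/24
  x^3: 20 a_5 + 4 a_4 + 2 a_3 = 0  ->  20 a_5 = -4 a_4 - 2 a_3 = -7/6  ->  a_5 = -7/120
Truncated series: y(x) = 1 + x - (3/2) x^2 + (1/6) x^3 + (5/24) x^4 - (7/120) x^5 + O(x^6).

a_0 = 1; a_1 = 1; a_2 = -3/2; a_3 = 1/6; a_4 = 5/24; a_5 = -7/120


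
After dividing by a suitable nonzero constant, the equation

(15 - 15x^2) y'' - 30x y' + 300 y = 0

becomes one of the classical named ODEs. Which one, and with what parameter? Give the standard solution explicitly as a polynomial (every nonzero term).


All three coefficients share the factor 15; dividing through by 15 gives  (1 - x^2) y'' - 2x y' + 20 y = 0.
This matches the Legendre equation (1 - x^2) y'' - 2x y' + n(n+1) y = 0 (note the -2x y' term) with n(n+1) = 20, so n = 4; the polynomial solution is P_4(x).
With y = sum_k a_k x^k, matching x^k gives (k+2)(k+1) a_{k+2} = [k(k+1) - n(n+1)] a_k = (k - 4)(k + 5) a_k. The right side vanishes at k = 4, so the series with the parity of 4 terminates at degree 4.
Standard normalization (P_n(1) = 1): leading coefficient (2n)!/(2^n (n!)^2) = 40320/(16*576) = 35/8, so a_4 = 35/8. Work downward with a_k = (k+1)(k+2) a_{k+2} / ((k - 4)(k + 5)):
  a_2 = (3)(4)(35/8) / ((2 - 4)(2 + 5)) = (105/2)/(-14) = -15/4
  a_0 = (1)(2)(-15/4) / ((0 - 4)(0 + 5)) = (-15/2)/(-20) = 3/8
Hence P_4(x) = 35 x^4/8 - 15 x^2/4 + 3/8.

P_4(x); series = 35 x^4/8 - 15 x^2/4 + 3/8


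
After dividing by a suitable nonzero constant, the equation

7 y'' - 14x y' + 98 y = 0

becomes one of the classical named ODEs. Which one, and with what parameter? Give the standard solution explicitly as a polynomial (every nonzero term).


All three coefficients share the factor 7; dividing through by 7 gives  y'' - 2x y' + 14 y = 0.
This matches the Hermite equation y'' - 2x y' + 2n y = 0 with 2n = 14, so n = 7; the polynomial solution is H_7(x).
With y = sum_k a_k x^k, matching x^k gives (k+2)(k+1) a_{k+2} = 2(k - n) a_k = 2(k - 7) a_k. The right side vanishes at k = 7, so the series with the parity of 7 terminates at degree 7.
Standard normalization: leading coefficient of H_n is 2^n, so a_7 = 2^7 = 128. Work downward with a_k = (k+1)(k+2) a_{k+2} / (2(k - n)):
  a_5 = (6)(7)(128) / (2(5 - 7)) = 5376/(-4) = -1344
  a_3 = (4)(5)(-1344) / (2(3 - 7)) = -26880/(-8) = 3360
  a_1 = (2)(3)(3360) / (2(1 - 7)) = 20160/(-12) = -1680
Hence H_7(x) = 128 x^7 - 1344 x^5 + 3360 x^3 - 1680 x.

H_7(x); series = 128 x^7 - 1344 x^5 + 3360 x^3 - 1680 x


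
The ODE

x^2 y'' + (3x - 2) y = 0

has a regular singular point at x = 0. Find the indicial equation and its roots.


Divide by x^2 to reach normal form y'' + P_1(x) y' + P_2(x) y = 0 with P_1(x) = 0 and P_2(x) = 3/x - 2/x^2.
x = 0 is a singular point because the y-coefficient 3/x - 2/x^2 has a pole at x = 0.
It is a regular singular point because x P_1(x) = p(x) = 0 and x^2 P_2(x) = q(x) = 3x - 2 are polynomials, hence analytic at x = 0.
p(0) = 0,  q(0) = -2.
Indicial equation: r(r-1) + p(0) r + q(0) = 0, i.e. r^2 + (p(0) - 1) r + q(0) = 0, i.e. r^2 - 1 r - 2 = 0.
Discriminant: (-1)^2 - 4(-2) = 9, so r = (1 ± 3)/2.
Solving: r_1 = 2, r_2 = -1.

indicial: r^2 - 1 r - 2 = 0; roots r_1 = 2, r_2 = -1


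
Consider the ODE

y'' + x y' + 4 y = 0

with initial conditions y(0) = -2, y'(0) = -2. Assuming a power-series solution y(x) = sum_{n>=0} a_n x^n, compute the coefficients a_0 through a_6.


Ansatz: y(x) = sum_{n>=0} a_n x^n, so y'(x) = sum_{n>=1} n a_n x^(n-1) and y''(x) = sum_{n>=2} n(n-1) a_n x^(n-2).
Substitute into P(x) y'' + Q(x) y' + R(x) y = 0 with P(x) = 1, Q(x) = x, R(x) = 4, and match powers of x.
Initial conditions: a_0 = -2, a_1 = -2.
Setting the coefficient of each power of x to zero and solving order by order (substituting the coefficients already found):
  x^0: 2 a_2 + 4 a_0 = 0  ->  2 a_2 = -4 a_0 = 8  ->  a_2 = 4
  x^1: 6 a_3 + 5 a_1 = 0  ->  6 a_3 = -5 a_1 = 10  ->  a_3 = 5/3
  x^2: 12 a_4 + 6 a_2 = 0  ->  12 a_4 = -6 a_2 = -24  ->  a_4 = -2
  x^3: 20 a_5 + 7 a_3 = 0  ->  20 a_5 = -7 a_3 = -35/3  ->  a_5 = -7/12
  x^4: 30 a_6 + 8 a_4 = 0  ->  30 a_6 = -8 a_4 = 16  ->  a_6 = 8/15
Truncated series: y(x) = -2 - 2 x + 4 x^2 + (5/3) x^3 - 2 x^4 - (7/12) x^5 + (8/15) x^6 + O(x^7).

a_0 = -2; a_1 = -2; a_2 = 4; a_3 = 5/3; a_4 = -2; a_5 = -7/12; a_6 = 8/15


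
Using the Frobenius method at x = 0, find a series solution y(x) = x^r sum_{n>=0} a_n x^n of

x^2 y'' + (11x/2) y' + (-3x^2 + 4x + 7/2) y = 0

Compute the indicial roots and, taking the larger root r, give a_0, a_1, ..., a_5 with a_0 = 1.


Write in Frobenius form y'' + (p(x)/x) y' + (q(x)/x^2) y = 0:
  p(x) = 11/2,  q(x) = -3x^2 + 4x + 7/2.
Indicial equation: r(r-1) + (11/2) r + (7/2) = 0 -> roots r_1 = -1, r_2 = -7/2.
Take r = r_1 = -1. Let y(x) = x^r sum_{n>=0} a_n x^n with a_0 = 1.
Substitute y = x^r sum a_n x^n and match x^{r+n}. The recurrence is
  D(n) a_n + 4 a_{n-1} - 3 a_{n-2} = 0,  where D(n) = (r+n)(r+n-1) + (11/2)(r+n) + (7/2).
  a_n = [-4 a_{n-1} + 3 a_{n-2}] / D(n).
Since the indicial polynomial factors as (r - r_1)(r - r_2), D(n) = (r_1 + n - r_1)(r_1 + n - r_2) = n(n + 5/2).
Evaluating step by step (a_0 = 1):
  n = 1: D(1) = 1(1 + 5/2) = 7/2; numerator = -4(1) = -4; a_1 = (-4)/(7/2) = -8/7
  n = 2: D(2) = 2(2 + 5/2) = 9; numerator = -4(-8/7) + 3(1) = 53/7; a_2 = (53/7)/(9) = 53/63
  n = 3: D(3) = 3(3 + 5/2) = 33/2; numerator = -4(53/63) + 3(-8/7) = -428/63; a_3 = (-428/63)/(33/2) = -856/2079
  n = 4: D(4) = 4(4 + 5/2) = 26; numerator = -4(-856/2079) + 3(53/63) = 8671/2079; a_4 = (8671/2079)/(26) = 667/4158
  n = 5: D(5) = 5(5 + 5/2) = 75/2; numerator = -4(667/4158) + 3(-856/2079) = -3902/2079; a_5 = (-3902/2079)/(75/2) = -7804/155925

r = -1; a_0 = 1; a_1 = -8/7; a_2 = 53/63; a_3 = -856/2079; a_4 = 667/4158; a_5 = -7804/155925


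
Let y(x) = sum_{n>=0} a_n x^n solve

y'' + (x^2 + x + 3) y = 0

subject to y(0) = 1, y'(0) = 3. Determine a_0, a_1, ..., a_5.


Ansatz: y(x) = sum_{n>=0} a_n x^n, so y'(x) = sum_{n>=1} n a_n x^(n-1) and y''(x) = sum_{n>=2} n(n-1) a_n x^(n-2).
Substitute into P(x) y'' + Q(x) y' + R(x) y = 0 with P(x) = 1, Q(x) = 0, R(x) = x^2 + x + 3, and match powers of x.
Initial conditions: a_0 = 1, a_1 = 3.
Setting the coefficient of each power of x to zero and solving order by order (substituting the coefficients already found):
  x^0: 2 a_2 + 3 a_0 = 0  ->  2 a_2 = -3 a_0 = -3  ->  a_2 = -3/2
  x^1: 6 a_3 + 3 a_1 + a_0 = 0  ->  6 a_3 = -3 a_1 - a_0 = -10  ->  a_3 = -5/3
  x^2: 12 a_4 + 3 a_2 + a_1 + a_0 = 0  ->  12 a_4 = -3 a_2 - a_1 - a_0 = 1/2  ->  a_4 = 1/24
  x^3: 20 a_5 + 3 a_3 + a_2 + a_1 = 0  ->  20 a_5 = -3 a_3 - a_2 - a_1 = 7/2  ->  a_5 = 7/40
Truncated series: y(x) = 1 + 3 x - (3/2) x^2 - (5/3) x^3 + (1/24) x^4 + (7/40) x^5 + O(x^6).

a_0 = 1; a_1 = 3; a_2 = -3/2; a_3 = -5/3; a_4 = 1/24; a_5 = 7/40


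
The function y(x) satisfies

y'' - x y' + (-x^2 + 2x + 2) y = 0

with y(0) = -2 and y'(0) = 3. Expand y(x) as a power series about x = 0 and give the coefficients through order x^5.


Ansatz: y(x) = sum_{n>=0} a_n x^n, so y'(x) = sum_{n>=1} n a_n x^(n-1) and y''(x) = sum_{n>=2} n(n-1) a_n x^(n-2).
Substitute into P(x) y'' + Q(x) y' + R(x) y = 0 with P(x) = 1, Q(x) = -x, R(x) = -x^2 + 2x + 2, and match powers of x.
Initial conditions: a_0 = -2, a_1 = 3.
Setting the coefficient of each power of x to zero and solving order by order (substituting the coefficients already found):
  x^0: 2 a_2 + 2 a_0 = 0  ->  2 a_2 = -2 a_0 = 4  ->  a_2 = 2
  x^1: 6 a_3 + a_1 + 2 a_0 = 0  ->  6 a_3 = -a_1 - 2 a_0 = 1  ->  a_3 = 1/6
  x^2: 12 a_4 + 2 a_1 - a_0 = 0  ->  12 a_4 = -2 a_1 + a_0 = -8  ->  a_4 = -2/3
  x^3: 20 a_5 - a_3 + 2 a_2 - a_1 = 0  ->  20 a_5 = a_3 - 2 a_2 + a_1 = -5/6  ->  a_5 = -1/24
Truncated series: y(x) = -2 + 3 x + 2 x^2 + (1/6) x^3 - (2/3) x^4 - (1/24) x^5 + O(x^6).

a_0 = -2; a_1 = 3; a_2 = 2; a_3 = 1/6; a_4 = -2/3; a_5 = -1/24


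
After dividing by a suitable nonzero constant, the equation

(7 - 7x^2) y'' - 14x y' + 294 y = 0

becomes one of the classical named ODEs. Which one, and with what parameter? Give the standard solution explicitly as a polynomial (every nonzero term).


All three coefficients share the factor 7; dividing through by 7 gives  (1 - x^2) y'' - 2x y' + 42 y = 0.
This matches the Legendre equation (1 - x^2) y'' - 2x y' + n(n+1) y = 0 (note the -2x y' term) with n(n+1) = 42, so n = 6; the polynomial solution is P_6(x).
With y = sum_k a_k x^k, matching x^k gives (k+2)(k+1) a_{k+2} = [k(k+1) - n(n+1)] a_k = (k - 6)(k + 7) a_k. The right side vanishes at k = 6, so the series with the parity of 6 terminates at degree 6.
Standard normalization (P_n(1) = 1): leading coefficient (2n)!/(2^n (n!)^2) = 479001600/(64*518400) = 231/16, so a_6 = 231/16. Work downward with a_k = (k+1)(k+2) a_{k+2} / ((k - 6)(k + 7)):
  a_4 = (5)(6)(231/16) / ((4 - 6)(4 + 7)) = (3465/8)/(-22) = -315/16
  a_2 = (3)(4)(-315/16) / ((2 - 6)(2 + 7)) = (-945/4)/(-36) = 105/16
  a_0 = (1)(2)(105/16) / ((0 - 6)(0 + 7)) = (105/8)/(-42) = -5/16
Hence P_6(x) = 231 x^6/16 - 315 x^4/16 + 105 x^2/16 - 5/16.

P_6(x); series = 231 x^6/16 - 315 x^4/16 + 105 x^2/16 - 5/16


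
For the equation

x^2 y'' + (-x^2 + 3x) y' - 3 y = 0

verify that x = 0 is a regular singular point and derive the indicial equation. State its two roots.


Divide by x^2 to reach normal form y'' + P_1(x) y' + P_2(x) y = 0 with P_1(x) = -1 + 3/x and P_2(x) = -3/x^2.
x = 0 is a singular point because the y'-coefficient -1 + 3/x has a pole at x = 0 and the y-coefficient -3/x^2 has a pole at x = 0.
It is a regular singular point because x P_1(x) = p(x) = 3 - x and x^2 P_2(x) = q(x) = -3 are polynomials, hence analytic at x = 0.
p(0) = 3,  q(0) = -3.
Indicial equation: r(r-1) + p(0) r + q(0) = 0, i.e. r^2 + (p(0) - 1) r + q(0) = 0, i.e. r^2 + 2 r - 3 = 0.
Discriminant: (2)^2 - 4(-3) = 16, so r = (-2 ± 4)/2.
Solving: r_1 = 1, r_2 = -3.

indicial: r^2 + 2 r - 3 = 0; roots r_1 = 1, r_2 = -3


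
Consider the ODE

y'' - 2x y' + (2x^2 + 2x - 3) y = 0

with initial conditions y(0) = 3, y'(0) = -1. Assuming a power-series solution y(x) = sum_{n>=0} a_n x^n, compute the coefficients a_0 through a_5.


Ansatz: y(x) = sum_{n>=0} a_n x^n, so y'(x) = sum_{n>=1} n a_n x^(n-1) and y''(x) = sum_{n>=2} n(n-1) a_n x^(n-2).
Substitute into P(x) y'' + Q(x) y' + R(x) y = 0 with P(x) = 1, Q(x) = -2x, R(x) = 2x^2 + 2x - 3, and match powers of x.
Initial conditions: a_0 = 3, a_1 = -1.
Setting the coefficient of each power of x to zero and solving order by order (substituting the coefficients already found):
  x^0: 2 a_2 - 3 a_0 = 0  ->  2 a_2 = 3 a_0 = 9  ->  a_2 = 9/2
  x^1: 6 a_3 - 5 a_1 + 2 a_0 = 0  ->  6 a_3 = 5 a_1 - 2 a_0 = -11  ->  a_3 = -11/6
  x^2: 12 a_4 - 7 a_2 + 2 a_1 + 2 a_0 = 0  ->  12 a_4 = 7 a_2 - 2 a_1 - 2 a_0 = 55/2  ->  a_4 = 55/24
  x^3: 20 a_5 - 9 a_3 + 2 a_2 + 2 a_1 = 0  ->  20 a_5 = 9 a_3 - 2 a_2 - 2 a_1 = -47/2  ->  a_5 = -47/40
Truncated series: y(x) = 3 - x + (9/2) x^2 - (11/6) x^3 + (55/24) x^4 - (47/40) x^5 + O(x^6).

a_0 = 3; a_1 = -1; a_2 = 9/2; a_3 = -11/6; a_4 = 55/24; a_5 = -47/40


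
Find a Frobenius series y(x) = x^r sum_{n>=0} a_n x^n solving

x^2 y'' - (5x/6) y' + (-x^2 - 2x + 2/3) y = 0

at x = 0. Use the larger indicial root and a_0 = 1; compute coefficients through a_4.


Write in Frobenius form y'' + (p(x)/x) y' + (q(x)/x^2) y = 0:
  p(x) = -5/6,  q(x) = -x^2 - 2x + 2/3.
Indicial equation: r(r-1) + (-5/6) r + (2/3) = 0 -> roots r_1 = 4/3, r_2 = 1/2.
Take r = r_1 = 4/3. Let y(x) = x^r sum_{n>=0} a_n x^n with a_0 = 1.
Substitute y = x^r sum a_n x^n and match x^{r+n}. The recurrence is
  D(n) a_n - 2 a_{n-1} - 1 a_{n-2} = 0,  where D(n) = (r+n)(r+n-1) + (-5/6)(r+n) + (2/3).
  a_n = [2 a_{n-1} + 1 a_{n-2}] / D(n).
Since the indicial polynomial factors as (r - r_1)(r - r_2), D(n) = (r_1 + n - r_1)(r_1 + n - r_2) = n(n + 5/6).
Evaluating step by step (a_0 = 1):
  n = 1: D(1) = 1(1 + 5/6) = 11/6; numerator = 2(1) = 2; a_1 = (2)/(11/6) = 12/11
  n = 2: D(2) = 2(2 + 5/6) = 17/3; numerator = 2(12/11) + 1(1) = 35/11; a_2 = (35/11)/(17/3) = 105/187
  n = 3: D(3) = 3(3 + 5/6) = 23/2; numerator = 2(105/187) + 1(12/11) = 414/187; a_3 = (414/187)/(23/2) = 36/187
  n = 4: D(4) = 4(4 + 5/6) = 58/3; numerator = 2(36/187) + 1(105/187) = 177/187; a_4 = (177/187)/(58/3) = 531/10846

r = 4/3; a_0 = 1; a_1 = 12/11; a_2 = 105/187; a_3 = 36/187; a_4 = 531/10846


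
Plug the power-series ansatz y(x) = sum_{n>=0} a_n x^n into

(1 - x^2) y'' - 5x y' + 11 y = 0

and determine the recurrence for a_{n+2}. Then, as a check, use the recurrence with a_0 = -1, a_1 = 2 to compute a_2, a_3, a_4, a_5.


Substitute y = sum_n a_n x^n.
(1 - 1 x^2) y'' contributes (n+2)(n+1) a_{n+2} - n(n-1) a_n at x^n.
-5 x y'(x) contributes -5 n a_n at x^n.
11 y(x) contributes 11 a_n at x^n.
Matching x^n: (n+2)(n+1) a_{n+2} + (-n(n-1) - 5 n + 11) a_n = 0.
Thus a_{n+2} = (n(n-1) + 5 n - 11) / ((n+1)(n+2)) * a_n.

Check with a_0 = -1, a_1 = 2 (apply the recurrence for n = 0, 1, 2, 3): a_0 = -1, a_1 = 2, a_2 = 11/2, a_3 = -2, a_4 = 11/24, a_5 = -1.

a_(n+2) = (n(n-1) + 5 n - 11) / ((n+1)(n+2)) * a_n; check: a_0 = -1, a_1 = 2, a_2 = 11/2, a_3 = -2, a_4 = 11/24, a_5 = -1


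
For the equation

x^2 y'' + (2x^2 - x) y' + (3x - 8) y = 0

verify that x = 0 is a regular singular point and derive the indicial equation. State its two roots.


Divide by x^2 to reach normal form y'' + P_1(x) y' + P_2(x) y = 0 with P_1(x) = 2 - 1/x and P_2(x) = 3/x - 8/x^2.
x = 0 is a singular point because the y'-coefficient 2 - 1/x has a pole at x = 0 and the y-coefficient 3/x - 8/x^2 has a pole at x = 0.
It is a regular singular point because x P_1(x) = p(x) = 2x - 1 and x^2 P_2(x) = q(x) = 3x - 8 are polynomials, hence analytic at x = 0.
p(0) = -1,  q(0) = -8.
Indicial equation: r(r-1) + p(0) r + q(0) = 0, i.e. r^2 + (p(0) - 1) r + q(0) = 0, i.e. r^2 - 2 r - 8 = 0.
Discriminant: (-2)^2 - 4(-8) = 36, so r = (2 ± 6)/2.
Solving: r_1 = 4, r_2 = -2.

indicial: r^2 - 2 r - 8 = 0; roots r_1 = 4, r_2 = -2


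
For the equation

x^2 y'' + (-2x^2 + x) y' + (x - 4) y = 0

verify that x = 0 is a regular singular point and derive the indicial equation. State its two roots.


Divide by x^2 to reach normal form y'' + P_1(x) y' + P_2(x) y = 0 with P_1(x) = -2 + 1/x and P_2(x) = 1/x - 4/x^2.
x = 0 is a singular point because the y'-coefficient -2 + 1/x has a pole at x = 0 and the y-coefficient 1/x - 4/x^2 has a pole at x = 0.
It is a regular singular point because x P_1(x) = p(x) = 1 - 2x and x^2 P_2(x) = q(x) = x - 4 are polynomials, hence analytic at x = 0.
p(0) = 1,  q(0) = -4.
Indicial equation: r(r-1) + p(0) r + q(0) = 0, i.e. r^2 + (p(0) - 1) r + q(0) = 0, i.e. r^2 - 4 = 0.
Discriminant: (0)^2 - 4(-4) = 16, so r = (0 ± 4)/2.
Solving: r_1 = 2, r_2 = -2.

indicial: r^2 - 4 = 0; roots r_1 = 2, r_2 = -2


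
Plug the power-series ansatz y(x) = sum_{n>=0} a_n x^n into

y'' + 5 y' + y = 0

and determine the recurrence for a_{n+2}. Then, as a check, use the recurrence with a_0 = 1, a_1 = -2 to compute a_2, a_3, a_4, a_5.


Substitute y = sum_n a_n x^n.
y''(x) has coefficient (n+2)(n+1) a_{n+2} at x^n;
5 y'(x) has coefficient 5 (n+1) a_{n+1} at x^n;
y(x) has coefficient 1 a_n at x^n.
Matching x^n: (n+2)(n+1) a_{n+2} + 5 (n+1) a_{n+1} + 1 a_n = 0.
Thus a_{n+2} = [-5 (n+1) a_{n+1} - 1 a_n] / ((n+1)(n+2)).

Check with a_0 = 1, a_1 = -2 (apply the recurrence for n = 0, 1, 2, 3): a_0 = 1, a_1 = -2, a_2 = 9/2, a_3 = -43/6, a_4 = 103/12, a_5 = -329/40.

a_(n+2) = [-5 (n+1) a_(n+1) - 1 a_n] / ((n+1)(n+2)); check: a_0 = 1, a_1 = -2, a_2 = 9/2, a_3 = -43/6, a_4 = 103/12, a_5 = -329/40


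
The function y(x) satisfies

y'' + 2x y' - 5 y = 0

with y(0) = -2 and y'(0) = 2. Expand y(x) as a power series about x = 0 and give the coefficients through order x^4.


Ansatz: y(x) = sum_{n>=0} a_n x^n, so y'(x) = sum_{n>=1} n a_n x^(n-1) and y''(x) = sum_{n>=2} n(n-1) a_n x^(n-2).
Substitute into P(x) y'' + Q(x) y' + R(x) y = 0 with P(x) = 1, Q(x) = 2x, R(x) = -5, and match powers of x.
Initial conditions: a_0 = -2, a_1 = 2.
Setting the coefficient of each power of x to zero and solving order by order (substituting the coefficients already found):
  x^0: 2 a_2 - 5 a_0 = 0  ->  2 a_2 = 5 a_0 = -10  ->  a_2 = -5
  x^1: 6 a_3 - 3 a_1 = 0  ->  6 a_3 = 3 a_1 = 6  ->  a_3 = 1
  x^2: 12 a_4 - a_2 = 0  ->  12 a_4 = a_2 = -5  ->  a_4 = -5/12
Truncated series: y(x) = -2 + 2 x - 5 x^2 + x^3 - (5/12) x^4 + O(x^5).

a_0 = -2; a_1 = 2; a_2 = -5; a_3 = 1; a_4 = -5/12
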